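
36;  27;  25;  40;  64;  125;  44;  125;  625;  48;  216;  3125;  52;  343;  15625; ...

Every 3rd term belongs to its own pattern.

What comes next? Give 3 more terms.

Split by position mod 3: positions 1, 4, 7, … form one track, and each other residue class forms its own.
Track A: 36, 40, 44, 48, 52 (arithmetic, step +4).
Track B: 27, 64, 125, 216, 343 (perfect cubes starting at 3³).
Track C: 25, 125, 625, 3125, 15625 (successive powers of 5).
Position 16 falls in track A as its term 6, giving 56.
Term 17 comes from track B (its 6th entry): 512.
Position 18 falls in track C as its term 6, giving 78125.

56, 512, 78125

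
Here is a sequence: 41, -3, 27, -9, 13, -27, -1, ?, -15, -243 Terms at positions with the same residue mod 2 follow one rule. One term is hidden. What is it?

-81

The terms cycle through 2 interleaved subsequences.
Track A: 41, 27, 13, -1, -15 — arithmetic, step −14.
Track B: -3, -9, -27, ?, -243 — geometric with ratio 3.
Track B's pattern makes the blank -81.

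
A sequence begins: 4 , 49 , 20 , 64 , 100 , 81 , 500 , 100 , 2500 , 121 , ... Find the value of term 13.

Positions 1, 3, 5, … form one subsequence and positions 2, 4, 6, … form another.
Track A: 4, 20, 100, 500, 2500. Geometric with ratio 5.
Track B: 49, 64, 81, 100, 121. Consecutive squares n² from n = 7.
Position 13 falls in track A as its term 7, giving 62500.

62500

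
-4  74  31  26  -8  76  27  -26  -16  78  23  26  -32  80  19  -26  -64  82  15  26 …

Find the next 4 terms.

-128, 84, 11, -26

Read the sequence 4 terms at a time; column i is its own pattern.
Subsequence A: -4, -8, -16, -32, -64 (multiplying by 2 each time).
Subsequence B: 74, 76, 78, 80, 82 (linear: a_n = 72 + 2·n).
Subsequence C: 31, 27, 23, 19, 15 (arithmetic with common difference −4).
Subsequence D: 26, -26, 26, -26, 26 (oscillating between 26 and -26).
The 21st slot belongs to subsequence A; its 6th term is -128.
The 22nd slot belongs to subsequence B; its 6th term is 84.
Position 23 → subsequence C, term 6 = 11.
Position 24 falls in subsequence D as its term 6, giving -26.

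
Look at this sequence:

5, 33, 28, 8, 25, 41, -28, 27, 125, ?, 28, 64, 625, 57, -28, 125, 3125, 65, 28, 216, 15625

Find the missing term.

Taking every 4th term gives 4 separate tracks.
Track A = 5, 25, 125, 625, 3125, 15625: geometric with ratio 5.
Track B = 33, 41, ?, 57, 65: arithmetic with common difference +8.
Track C = 28, -28, 28, -28, 28: the oscillation 28·(−1)^(n+1).
Track D = 8, 27, 64, 125, 216: the cubes 2³, 3³, 4³, ….
So the missing entry in track B is 49.

49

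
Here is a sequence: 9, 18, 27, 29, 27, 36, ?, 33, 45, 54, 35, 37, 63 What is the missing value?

31

Positions follow the repeating pattern AABB; grouping by letter gives 2 tracks.
Subsequence A = 9, 18, 27, 36, 45, 54, 63: adding 9 each time.
Subsequence B = 27, 29, ?, 33, 35, 37: adding 2 each time.
So the missing entry in subsequence B is 31.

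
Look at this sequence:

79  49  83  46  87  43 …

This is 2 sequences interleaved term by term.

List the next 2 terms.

91, 40

Split by position mod 2 into 2 tracks.
Stream A: 79, 83, 87. Linear: a_n = 75 + 4·n.
Stream B: 49, 46, 43. Arithmetic with common difference −3.
Term 7 comes from stream A (its 4th entry): 91.
Position 8 falls in stream B as its term 4, giving 40.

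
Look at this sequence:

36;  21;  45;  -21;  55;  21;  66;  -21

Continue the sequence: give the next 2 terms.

78, 21

Taking every 2nd term gives 2 separate tracks.
Track A: 36, 45, 55, 66. Triangular numbers n(n+1)/2 for n = 8, 9, ….
Track B: 21, -21, 21, -21. The oscillation 21·(−1)^(n+1).
The 9th slot belongs to track A; its 5th term is 78.
Position 10 → track B, term 5 = 21.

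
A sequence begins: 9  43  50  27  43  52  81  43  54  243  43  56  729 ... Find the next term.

Read the sequence 3 terms at a time; column i is its own pattern.
Subsequence A: 9, 27, 81, 243, 729 — geometric, ×3 each step.
Subsequence B: 43, 43, 43, 43 — constant 43.
Subsequence C: 50, 52, 54, 56 — linear: a_n = 48 + 2·n.
Position 14 → subsequence B, term 5 = 43.

43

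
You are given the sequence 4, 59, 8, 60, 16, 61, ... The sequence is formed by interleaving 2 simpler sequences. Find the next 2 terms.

32, 62

Split by position mod 2 into 2 tracks.
Stream A: 4, 8, 16. Successive powers of 2.
Stream B: 59, 60, 61. Linear: a_n = 58 + n.
Position 7 falls in stream A as its term 4, giving 32.
Position 8 → stream B, term 4 = 62.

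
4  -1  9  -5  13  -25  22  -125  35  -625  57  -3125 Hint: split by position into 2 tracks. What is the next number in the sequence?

92

Positions 1, 3, 5, … form one subsequence and positions 2, 4, 6, … form another.
Stream A: 4, 9, 13, 22, 35, 57. Fibonacci-style (each term is the sum of the two before it).
Stream B: -1, -5, -25, -125, -625, -3125. Geometric with ratio 5.
Position 13 falls in stream A as its term 7, giving 92.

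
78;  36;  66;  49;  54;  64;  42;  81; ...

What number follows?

The terms cycle through 2 interleaved subsequences.
Track A is 78, 66, 54, 42, which is arithmetic, step −12.
Track B is 36, 49, 64, 81, which is consecutive squares n² from n = 6.
Position 9 → track A, term 5 = 30.

30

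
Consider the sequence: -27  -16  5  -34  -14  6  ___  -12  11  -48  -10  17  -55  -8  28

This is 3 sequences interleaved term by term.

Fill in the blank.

The terms cycle through 3 interleaved subsequences.
Track A: -27, -34, ?, -48, -55 (subtracting 7 each time).
Track B: -16, -14, -12, -10, -8 (arithmetic, step +2).
Track C: 5, 6, 11, 17, 28 (each term equals the sum of the previous two).
So the missing entry in track A is -41.

-41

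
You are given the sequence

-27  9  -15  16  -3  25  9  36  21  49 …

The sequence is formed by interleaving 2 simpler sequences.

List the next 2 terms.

33, 64

Odd-indexed and even-indexed terms follow separate rules.
Track A: -27, -15, -3, 9, 21 — arithmetic, step +12.
Track B: 9, 16, 25, 36, 49 — the squares 3², 4², 5², ….
Position 11 → track A, term 6 = 33.
The 12th slot belongs to track B; its 6th term is 64.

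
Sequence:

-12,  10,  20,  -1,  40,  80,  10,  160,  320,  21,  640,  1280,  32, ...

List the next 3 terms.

Reading positions in blocks of 3 reveals the pattern ABB — 2 tracks woven together.
Track A = -12, -1, 10, 21, 32: arithmetic with common difference +11.
Track B = 10, 20, 40, 80, 160, 320, 640, 1280: multiplying by 2 each time.
Position 14 falls in track B as its term 9, giving 2560.
Position 15 → track B, term 10 = 5120.
The 16th slot belongs to track A; its 6th term is 43.

2560, 5120, 43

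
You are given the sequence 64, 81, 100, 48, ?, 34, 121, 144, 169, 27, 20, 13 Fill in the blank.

41

The slot pattern repeats as AAABBB (period 6), so there are 2 interleaved tracks.
Subsequence A is 64, 81, 100, 121, 144, 169, which is consecutive squares n² from n = 8.
Subsequence B is 48, ?, 34, 27, 20, 13, which is linear: a_n = 55 − 7·n.
Filling subsequence B at index 2 by its rule yields 41.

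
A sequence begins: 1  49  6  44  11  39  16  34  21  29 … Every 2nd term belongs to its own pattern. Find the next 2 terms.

26, 24

Taking every 2nd term gives 2 separate tracks.
Track A: 1, 6, 11, 16, 21 (adding 5 each time).
Track B: 49, 44, 39, 34, 29 (arithmetic with common difference −5).
Position 11 falls in track A as its term 6, giving 26.
Position 12 falls in track B as its term 6, giving 24.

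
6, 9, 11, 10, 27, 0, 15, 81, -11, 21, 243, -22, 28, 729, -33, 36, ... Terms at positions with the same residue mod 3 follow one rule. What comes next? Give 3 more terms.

Split by position mod 3: positions 1, 4, 7, … form one track, and each other residue class forms its own.
Subsequence A = 6, 10, 15, 21, 28, 36: triangular numbers n(n+1)/2 for n = 3, 4, ….
Subsequence B = 9, 27, 81, 243, 729: successive powers of 3.
Subsequence C = 11, 0, -11, -22, -33: linear: a_n = 22 − 11·n.
The 17th slot belongs to subsequence B; its 6th term is 2187.
Position 18 falls in subsequence C as its term 6, giving -44.
Term 19 comes from subsequence A (its 7th entry): 45.

2187, -44, 45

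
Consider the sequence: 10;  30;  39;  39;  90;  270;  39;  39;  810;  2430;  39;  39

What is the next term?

7290

The slot pattern repeats as AABB (period 4), so there are 2 interleaved tracks.
Subsequence A: 10, 30, 90, 270, 810, 2430 — geometric, ×3 each step.
Subsequence B: 39, 39, 39, 39, 39, 39 — the constant sequence 39.
The 13th slot belongs to subsequence A; its 7th term is 7290.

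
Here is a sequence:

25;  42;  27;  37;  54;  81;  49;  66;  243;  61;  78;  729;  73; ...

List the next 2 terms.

90, 2187

Split by position mod 3: positions 1, 4, 7, … form one track, and each other residue class forms its own.
Stream A: 25, 37, 49, 61, 73. Adding 12 each time.
Stream B: 42, 54, 66, 78. Arithmetic, step +12.
Stream C: 27, 81, 243, 729. Powers 3^3, 3^4, 3^5, ….
Term 14 comes from stream B (its 5th entry): 90.
Position 15 falls in stream C as its term 5, giving 2187.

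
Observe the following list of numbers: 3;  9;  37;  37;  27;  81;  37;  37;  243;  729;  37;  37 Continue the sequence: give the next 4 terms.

The slot pattern repeats as AABB (period 4), so there are 2 interleaved tracks.
Stream A = 3, 9, 27, 81, 243, 729: powers 3^1, 3^2, 3^3, ….
Stream B = 37, 37, 37, 37, 37, 37: the constant sequence 37.
The 13th slot belongs to stream A; its 7th term is 2187.
Term 14 comes from stream A (its 8th entry): 6561.
Position 15 → stream B, term 7 = 37.
Position 16 falls in stream B as its term 8, giving 37.

2187, 6561, 37, 37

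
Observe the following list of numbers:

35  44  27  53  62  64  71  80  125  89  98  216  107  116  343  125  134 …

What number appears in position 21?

Reading positions in blocks of 3 reveals the pattern AAB — 2 tracks woven together.
Track A: 35, 44, 53, 62, 71, 80, 89, 98, 107, 116, 125, 134 (adding 9 each time).
Track B: 27, 64, 125, 216, 343 (the cubes 3³, 4³, 5³, …).
Position 21 falls in track B as its term 7, giving 729.

729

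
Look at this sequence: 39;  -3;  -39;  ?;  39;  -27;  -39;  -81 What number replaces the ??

The terms cycle through 2 interleaved subsequences.
Subsequence A: 39, -39, 39, -39. The oscillation 39·(−1)^(n+1).
Subsequence B: -3, ?, -27, -81. Geometric, ×3 each step.
The gap is subsequence B's term 2; the rule gives -9.

-9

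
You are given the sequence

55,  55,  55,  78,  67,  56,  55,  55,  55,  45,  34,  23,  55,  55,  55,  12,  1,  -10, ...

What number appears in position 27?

55

The slot pattern repeats as AAABBB (period 6), so there are 2 interleaved tracks.
Stream A: 55, 55, 55, 55, 55, 55, 55, 55, 55. Always 55.
Stream B: 78, 67, 56, 45, 34, 23, 12, 1, -10. Linear: a_n = 89 − 11·n.
Position 27 falls in stream A as its term 15, giving 55.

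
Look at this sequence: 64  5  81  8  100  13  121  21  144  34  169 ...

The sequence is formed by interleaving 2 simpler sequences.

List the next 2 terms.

Odd-indexed and even-indexed terms follow separate rules.
Stream A: 64, 81, 100, 121, 144, 169. Perfect squares starting at 8².
Stream B: 5, 8, 13, 21, 34. Each term equals the sum of the previous two.
The 12th slot belongs to stream B; its 6th term is 55.
Position 13 → stream A, term 7 = 196.

55, 196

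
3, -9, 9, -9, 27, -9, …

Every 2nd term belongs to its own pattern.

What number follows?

81

The terms cycle through 2 interleaved subsequences.
Stream A is 3, 9, 27, which is powers 3^1, 3^2, 3^3, ….
Stream B is -9, -9, -9, which is always -9.
The 7th slot belongs to stream A; its 4th term is 81.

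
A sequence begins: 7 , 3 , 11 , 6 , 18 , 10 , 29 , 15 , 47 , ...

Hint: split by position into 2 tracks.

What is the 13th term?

Taking every 2nd term gives 2 separate tracks.
Stream A: 7, 11, 18, 29, 47 (Fibonacci-style (each term is the sum of the two before it)).
Stream B: 3, 6, 10, 15 (the triangular numbers T_2, T_3, …).
Position 13 falls in stream A as its term 7, giving 123.

123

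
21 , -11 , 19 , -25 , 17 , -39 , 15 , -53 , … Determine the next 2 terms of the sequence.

13, -67

Positions 1, 3, 5, … form one subsequence and positions 2, 4, 6, … form another.
Subsequence A: 21, 19, 17, 15 (linear: a_n = 23 − 2·n).
Subsequence B: -11, -25, -39, -53 (arithmetic with common difference −14).
Position 9 falls in subsequence A as its term 5, giving 13.
Position 10 falls in subsequence B as its term 5, giving -67.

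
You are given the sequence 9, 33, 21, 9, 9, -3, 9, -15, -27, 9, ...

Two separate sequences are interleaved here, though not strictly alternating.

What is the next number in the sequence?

-39

Reading positions in blocks of 3 reveals the pattern ABB — 2 tracks woven together.
Stream A = 9, 9, 9, 9: constant 9.
Stream B = 33, 21, 9, -3, -15, -27: arithmetic, step −12.
Position 11 → stream B, term 7 = -39.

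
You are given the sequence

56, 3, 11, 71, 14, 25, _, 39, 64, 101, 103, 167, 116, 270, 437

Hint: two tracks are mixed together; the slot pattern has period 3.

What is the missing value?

Reading positions in blocks of 3 reveals the pattern ABB — 2 tracks woven together.
Stream A = 56, 71, ?, 101, 116: adding 15 each time.
Stream B = 3, 11, 14, 25, 39, 64, 103, 167, 270, 437: each term equals the sum of the previous two.
Filling stream A at index 3 by its rule yields 86.

86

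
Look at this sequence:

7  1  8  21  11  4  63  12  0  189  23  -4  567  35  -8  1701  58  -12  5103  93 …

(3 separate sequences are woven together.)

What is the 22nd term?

15309

The terms cycle through 3 interleaved subsequences.
Subsequence A: 7, 21, 63, 189, 567, 1701, 5103. Geometric, ×3 each step.
Subsequence B: 1, 11, 12, 23, 35, 58, 93. Fibonacci-style (each term is the sum of the two before it).
Subsequence C: 8, 4, 0, -4, -8, -12. Arithmetic, step −4.
Position 22 → subsequence A, term 8 = 15309.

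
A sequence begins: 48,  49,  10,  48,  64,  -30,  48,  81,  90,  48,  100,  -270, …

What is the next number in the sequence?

48

Split by position mod 3: positions 1, 4, 7, … form one track, and each other residue class forms its own.
Track A: 48, 48, 48, 48 (always 48).
Track B: 49, 64, 81, 100 (perfect squares starting at 7²).
Track C: 10, -30, 90, -270 (geometric, ×-3 each step).
Position 13 → track A, term 5 = 48.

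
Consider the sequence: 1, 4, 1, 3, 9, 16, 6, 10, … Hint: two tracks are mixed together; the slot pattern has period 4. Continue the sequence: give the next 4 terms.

25, 36, 15, 21

The slot pattern repeats as AABB (period 4), so there are 2 interleaved tracks.
Subsequence A: 1, 4, 9, 16. The squares 1², 2², 3², ….
Subsequence B: 1, 3, 6, 10. Triangular numbers starting at T_1.
Position 9 falls in subsequence A as its term 5, giving 25.
Term 10 comes from subsequence A (its 6th entry): 36.
The 11th slot belongs to subsequence B; its 5th term is 15.
Term 12 comes from subsequence B (its 6th entry): 21.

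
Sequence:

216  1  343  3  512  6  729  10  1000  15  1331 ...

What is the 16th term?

36

Split by position mod 2 into 2 tracks.
Subsequence A is 216, 343, 512, 729, 1000, 1331, which is the cubes 6³, 7³, 8³, ….
Subsequence B is 1, 3, 6, 10, 15, which is the triangular numbers T_1, T_2, ….
Position 16 → subsequence B, term 8 = 36.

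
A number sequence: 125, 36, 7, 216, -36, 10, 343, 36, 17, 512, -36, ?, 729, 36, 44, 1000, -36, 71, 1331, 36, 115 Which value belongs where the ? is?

27

Read the sequence 3 terms at a time; column i is its own pattern.
Track A: 125, 216, 343, 512, 729, 1000, 1331 — consecutive cubes n³ from n = 5.
Track B: 36, -36, 36, -36, 36, -36, 36 — alternating ±36.
Track C: 7, 10, 17, ?, 44, 71, 115 — a Fibonacci-like recurrence a_n = a_{n-1} + a_{n-2}.
Filling track C at index 4 by its rule yields 27.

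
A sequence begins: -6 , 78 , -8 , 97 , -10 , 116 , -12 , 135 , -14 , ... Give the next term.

154

The terms cycle through 2 interleaved subsequences.
Stream A: -6, -8, -10, -12, -14. Arithmetic, step −2.
Stream B: 78, 97, 116, 135. Arithmetic, step +19.
The 10th slot belongs to stream B; its 5th term is 154.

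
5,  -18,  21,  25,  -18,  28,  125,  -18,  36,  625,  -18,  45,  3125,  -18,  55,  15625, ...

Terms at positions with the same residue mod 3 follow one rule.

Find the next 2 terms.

The terms cycle through 3 interleaved subsequences.
Stream A = 5, 25, 125, 625, 3125, 15625: geometric, ×5 each step.
Stream B = -18, -18, -18, -18, -18: the constant sequence -18.
Stream C = 21, 28, 36, 45, 55: triangular numbers n(n+1)/2 for n = 6, 7, ….
The 17th slot belongs to stream B; its 6th term is -18.
Term 18 comes from stream C (its 6th entry): 66.

-18, 66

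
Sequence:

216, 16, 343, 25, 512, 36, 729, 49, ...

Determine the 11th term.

1331

The terms cycle through 2 interleaved subsequences.
Subsequence A: 216, 343, 512, 729 — consecutive cubes n³ from n = 6.
Subsequence B: 16, 25, 36, 49 — consecutive squares n² from n = 4.
Position 11 falls in subsequence A as its term 6, giving 1331.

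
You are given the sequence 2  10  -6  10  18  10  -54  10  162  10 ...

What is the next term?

-486

Odd-indexed and even-indexed terms follow separate rules.
Track A = 2, -6, 18, -54, 162: geometric, ×-3 each step.
Track B = 10, 10, 10, 10, 10: always 10.
Term 11 comes from track A (its 6th entry): -486.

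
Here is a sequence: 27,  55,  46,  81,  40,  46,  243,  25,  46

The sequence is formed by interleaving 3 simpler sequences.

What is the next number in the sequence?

The terms cycle through 3 interleaved subsequences.
Stream A: 27, 81, 243 (powers 3^3, 3^4, 3^5, …).
Stream B: 55, 40, 25 (arithmetic with common difference −15).
Stream C: 46, 46, 46 (always 46).
Term 10 comes from stream A (its 4th entry): 729.

729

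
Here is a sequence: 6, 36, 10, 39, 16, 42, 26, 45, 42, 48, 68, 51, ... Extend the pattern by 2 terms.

Positions 1, 3, 5, … form one subsequence and positions 2, 4, 6, … form another.
Subsequence A: 6, 10, 16, 26, 42, 68 (a Fibonacci-like recurrence a_n = a_{n-1} + a_{n-2}).
Subsequence B: 36, 39, 42, 45, 48, 51 (adding 3 each time).
Term 13 comes from subsequence A (its 7th entry): 110.
Term 14 comes from subsequence B (its 7th entry): 54.

110, 54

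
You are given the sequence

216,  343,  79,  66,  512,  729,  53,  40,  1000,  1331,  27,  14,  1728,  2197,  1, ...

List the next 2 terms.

Reading positions in blocks of 4 reveals the pattern AABB — 2 tracks woven together.
Track A: 216, 343, 512, 729, 1000, 1331, 1728, 2197 (the cubes 6³, 7³, 8³, …).
Track B: 79, 66, 53, 40, 27, 14, 1 (arithmetic, step −13).
Position 16 → track B, term 8 = -12.
The 17th slot belongs to track A; its 9th term is 2744.

-12, 2744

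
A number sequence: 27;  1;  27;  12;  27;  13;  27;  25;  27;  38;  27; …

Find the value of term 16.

The terms cycle through 2 interleaved subsequences.
Stream A: 27, 27, 27, 27, 27, 27. The constant sequence 27.
Stream B: 1, 12, 13, 25, 38. Fibonacci-style (each term is the sum of the two before it).
Term 16 comes from stream B (its 8th entry): 164.

164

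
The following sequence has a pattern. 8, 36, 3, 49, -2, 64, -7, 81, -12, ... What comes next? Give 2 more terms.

100, -17

Split by position mod 2 into 2 tracks.
Stream A: 8, 3, -2, -7, -12. Linear: a_n = 13 − 5·n.
Stream B: 36, 49, 64, 81. The squares 6², 7², 8², ….
Position 10 → stream B, term 5 = 100.
The 11th slot belongs to stream A; its 6th term is -17.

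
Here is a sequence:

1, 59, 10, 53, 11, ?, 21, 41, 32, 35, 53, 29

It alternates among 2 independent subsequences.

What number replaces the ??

Odd-indexed and even-indexed terms follow separate rules.
Track A: 1, 10, 11, 21, 32, 53 — a Fibonacci-like recurrence a_n = a_{n-1} + a_{n-2}.
Track B: 59, 53, ?, 41, 35, 29 — linear: a_n = 65 − 6·n.
The gap is track B's term 3; the rule gives 47.

47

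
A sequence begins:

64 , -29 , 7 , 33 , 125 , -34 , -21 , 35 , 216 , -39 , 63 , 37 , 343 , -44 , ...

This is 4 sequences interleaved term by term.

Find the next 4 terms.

-189, 39, 512, -49

Split by position mod 4: positions 1, 5, 9, … form one track, and each other residue class forms its own.
Subsequence A = 64, 125, 216, 343: the cubes 4³, 5³, 6³, ….
Subsequence B = -29, -34, -39, -44: arithmetic with common difference −5.
Subsequence C = 7, -21, 63: geometric with ratio -3.
Subsequence D = 33, 35, 37: arithmetic, step +2.
The 15th slot belongs to subsequence C; its 4th term is -189.
Position 16 falls in subsequence D as its term 4, giving 39.
Position 17 → subsequence A, term 5 = 512.
Position 18 → subsequence B, term 5 = -49.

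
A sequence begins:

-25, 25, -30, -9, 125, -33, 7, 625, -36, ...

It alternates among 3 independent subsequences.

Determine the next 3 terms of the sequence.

23, 3125, -39

Taking every 3rd term gives 3 separate tracks.
Track A = -25, -9, 7: adding 16 each time.
Track B = 25, 125, 625: powers of 5.
Track C = -30, -33, -36: arithmetic with common difference −3.
Position 10 → track A, term 4 = 23.
Position 11 falls in track B as its term 4, giving 3125.
Position 12 → track C, term 4 = -39.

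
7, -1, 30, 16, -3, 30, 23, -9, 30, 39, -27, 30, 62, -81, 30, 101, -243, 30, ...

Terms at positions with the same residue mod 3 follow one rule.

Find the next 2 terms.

163, -729

The terms cycle through 3 interleaved subsequences.
Stream A: 7, 16, 23, 39, 62, 101 (each term equals the sum of the previous two).
Stream B: -1, -3, -9, -27, -81, -243 (geometric, ×3 each step).
Stream C: 30, 30, 30, 30, 30, 30 (always 30).
The 19th slot belongs to stream A; its 7th term is 163.
Term 20 comes from stream B (its 7th entry): -729.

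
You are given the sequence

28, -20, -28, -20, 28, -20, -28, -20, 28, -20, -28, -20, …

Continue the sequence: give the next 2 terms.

28, -20

Taking every 2nd term gives 2 separate tracks.
Track A: 28, -28, 28, -28, 28, -28. Oscillating between 28 and -28.
Track B: -20, -20, -20, -20, -20, -20. Constant -20.
Term 13 comes from track A (its 7th entry): 28.
Term 14 comes from track B (its 7th entry): -20.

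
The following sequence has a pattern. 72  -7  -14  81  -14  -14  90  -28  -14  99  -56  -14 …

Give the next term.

The terms cycle through 3 interleaved subsequences.
Track A is 72, 81, 90, 99, which is linear: a_n = 63 + 9·n.
Track B is -7, -14, -28, -56, which is geometric, ×2 each step.
Track C is -14, -14, -14, -14, which is constant -14.
Term 13 comes from track A (its 5th entry): 108.

108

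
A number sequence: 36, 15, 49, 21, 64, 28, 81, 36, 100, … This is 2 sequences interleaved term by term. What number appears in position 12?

55

The terms cycle through 2 interleaved subsequences.
Track A: 36, 49, 64, 81, 100 (the squares 6², 7², 8², …).
Track B: 15, 21, 28, 36 (triangular numbers starting at T_5).
Term 12 comes from track B (its 6th entry): 55.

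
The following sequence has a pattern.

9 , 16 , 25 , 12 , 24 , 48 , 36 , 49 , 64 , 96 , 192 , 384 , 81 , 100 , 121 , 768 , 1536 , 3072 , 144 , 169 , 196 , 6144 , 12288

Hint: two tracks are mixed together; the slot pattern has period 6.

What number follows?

Reading positions in blocks of 6 reveals the pattern AAABBB — 2 tracks woven together.
Track A: 9, 16, 25, 36, 49, 64, 81, 100, 121, 144, 169, 196 (consecutive squares n² from n = 3).
Track B: 12, 24, 48, 96, 192, 384, 768, 1536, 3072, 6144, 12288 (geometric with ratio 2).
Term 24 comes from track B (its 12th entry): 24576.

24576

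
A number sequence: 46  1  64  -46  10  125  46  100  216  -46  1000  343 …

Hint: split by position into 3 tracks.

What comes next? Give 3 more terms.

46, 10000, 512

Split by position mod 3 into 3 tracks.
Subsequence A = 46, -46, 46, -46: alternating ±46.
Subsequence B = 1, 10, 100, 1000: geometric with ratio 10.
Subsequence C = 64, 125, 216, 343: consecutive cubes n³ from n = 4.
Term 13 comes from subsequence A (its 5th entry): 46.
Position 14 → subsequence B, term 5 = 10000.
Term 15 comes from subsequence C (its 5th entry): 512.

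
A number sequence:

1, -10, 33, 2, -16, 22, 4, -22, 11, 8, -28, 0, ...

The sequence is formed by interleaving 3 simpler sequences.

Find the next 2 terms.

16, -34

The terms cycle through 3 interleaved subsequences.
Stream A = 1, 2, 4, 8: powers of 2.
Stream B = -10, -16, -22, -28: arithmetic with common difference −6.
Stream C = 33, 22, 11, 0: linear: a_n = 44 − 11·n.
Position 13 falls in stream A as its term 5, giving 16.
The 14th slot belongs to stream B; its 5th term is -34.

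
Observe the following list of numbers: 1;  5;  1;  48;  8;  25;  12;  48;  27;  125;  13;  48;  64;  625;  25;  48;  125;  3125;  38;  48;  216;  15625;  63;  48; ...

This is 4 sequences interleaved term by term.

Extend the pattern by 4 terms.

Taking every 4th term gives 4 separate tracks.
Stream A: 1, 8, 27, 64, 125, 216. Consecutive cubes n³ from n = 1.
Stream B: 5, 25, 125, 625, 3125, 15625. Powers of 5.
Stream C: 1, 12, 13, 25, 38, 63. Each term equals the sum of the previous two.
Stream D: 48, 48, 48, 48, 48, 48. Always 48.
Position 25 falls in stream A as its term 7, giving 343.
Position 26 falls in stream B as its term 7, giving 78125.
The 27th slot belongs to stream C; its 7th term is 101.
Position 28 falls in stream D as its term 7, giving 48.

343, 78125, 101, 48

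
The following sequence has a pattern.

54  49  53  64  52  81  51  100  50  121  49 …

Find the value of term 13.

48

Positions 1, 3, 5, … form one subsequence and positions 2, 4, 6, … form another.
Subsequence A is 54, 53, 52, 51, 50, 49, which is subtracting 1 each time.
Subsequence B is 49, 64, 81, 100, 121, which is perfect squares starting at 7².
Term 13 comes from subsequence A (its 7th entry): 48.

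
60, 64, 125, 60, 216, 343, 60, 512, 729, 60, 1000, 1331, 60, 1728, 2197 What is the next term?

Reading positions in blocks of 3 reveals the pattern ABB — 2 tracks woven together.
Subsequence A: 60, 60, 60, 60, 60 (constant 60).
Subsequence B: 64, 125, 216, 343, 512, 729, 1000, 1331, 1728, 2197 (the cubes 4³, 5³, 6³, …).
Position 16 falls in subsequence A as its term 6, giving 60.

60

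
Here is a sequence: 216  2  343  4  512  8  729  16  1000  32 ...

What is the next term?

1331

The terms cycle through 2 interleaved subsequences.
Subsequence A: 216, 343, 512, 729, 1000 (perfect cubes starting at 6³).
Subsequence B: 2, 4, 8, 16, 32 (powers of 2).
Position 11 falls in subsequence A as its term 6, giving 1331.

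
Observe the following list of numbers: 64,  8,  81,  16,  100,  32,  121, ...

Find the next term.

Taking every 2nd term gives 2 separate tracks.
Track A: 64, 81, 100, 121 — consecutive squares n² from n = 8.
Track B: 8, 16, 32 — powers of 2.
Position 8 → track B, term 4 = 64.

64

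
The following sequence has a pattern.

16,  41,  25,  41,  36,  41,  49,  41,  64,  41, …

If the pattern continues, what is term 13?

The terms cycle through 2 interleaved subsequences.
Track A: 16, 25, 36, 49, 64 — the squares 4², 5², 6², ….
Track B: 41, 41, 41, 41, 41 — the constant sequence 41.
Position 13 → track A, term 7 = 100.

100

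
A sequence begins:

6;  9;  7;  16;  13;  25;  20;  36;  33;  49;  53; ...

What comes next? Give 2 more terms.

64, 86

The terms cycle through 2 interleaved subsequences.
Track A = 6, 7, 13, 20, 33, 53: each term equals the sum of the previous two.
Track B = 9, 16, 25, 36, 49: perfect squares starting at 3².
The 12th slot belongs to track B; its 6th term is 64.
Term 13 comes from track A (its 7th entry): 86.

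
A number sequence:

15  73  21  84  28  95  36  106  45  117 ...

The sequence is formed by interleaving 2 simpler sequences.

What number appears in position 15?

Positions 1, 3, 5, … form one subsequence and positions 2, 4, 6, … form another.
Subsequence A is 15, 21, 28, 36, 45, which is the triangular numbers T_5, T_6, ….
Subsequence B is 73, 84, 95, 106, 117, which is arithmetic, step +11.
Term 15 comes from subsequence A (its 8th entry): 78.

78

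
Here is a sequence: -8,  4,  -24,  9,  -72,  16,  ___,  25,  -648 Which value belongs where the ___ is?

-216

The terms cycle through 2 interleaved subsequences.
Track A = -8, -24, -72, ?, -648: a geometric progression (common ratio 3).
Track B = 4, 9, 16, 25: perfect squares starting at 2².
Filling track A at index 4 by its rule yields -216.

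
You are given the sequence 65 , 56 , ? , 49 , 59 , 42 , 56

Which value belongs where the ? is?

62

Odd-indexed and even-indexed terms follow separate rules.
Track A = 65, ?, 59, 56: linear: a_n = 68 − 3·n.
Track B = 56, 49, 42: linear: a_n = 63 − 7·n.
Filling track A at index 2 by its rule yields 62.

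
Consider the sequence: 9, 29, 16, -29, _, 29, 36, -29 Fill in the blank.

Taking every 2nd term gives 2 separate tracks.
Stream A: 9, 16, ?, 36. Consecutive squares n² from n = 3.
Stream B: 29, -29, 29, -29. The oscillation 29·(−1)^(n+1).
Filling stream A at index 3 by its rule yields 25.

25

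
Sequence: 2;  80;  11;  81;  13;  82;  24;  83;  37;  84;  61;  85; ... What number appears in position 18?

88

Split by position mod 2 into 2 tracks.
Track A: 2, 11, 13, 24, 37, 61 (a Fibonacci-like recurrence a_n = a_{n-1} + a_{n-2}).
Track B: 80, 81, 82, 83, 84, 85 (arithmetic with common difference +1).
Position 18 → track B, term 9 = 88.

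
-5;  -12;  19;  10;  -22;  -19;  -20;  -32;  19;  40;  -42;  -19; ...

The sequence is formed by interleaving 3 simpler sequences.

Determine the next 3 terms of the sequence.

-80, -52, 19

Split by position mod 3 into 3 tracks.
Stream A = -5, 10, -20, 40: a geometric progression (common ratio -2).
Stream B = -12, -22, -32, -42: linear: a_n = -2 − 10·n.
Stream C = 19, -19, 19, -19: alternating ±19.
Position 13 → stream A, term 5 = -80.
Position 14 → stream B, term 5 = -52.
Position 15 → stream C, term 5 = 19.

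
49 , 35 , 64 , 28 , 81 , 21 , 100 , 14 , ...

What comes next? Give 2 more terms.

121, 7

Odd-indexed and even-indexed terms follow separate rules.
Subsequence A = 49, 64, 81, 100: the squares 7², 8², 9², ….
Subsequence B = 35, 28, 21, 14: subtracting 7 each time.
Position 9 → subsequence A, term 5 = 121.
The 10th slot belongs to subsequence B; its 5th term is 7.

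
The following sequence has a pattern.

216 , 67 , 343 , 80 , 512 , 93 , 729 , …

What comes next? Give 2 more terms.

106, 1000

The terms cycle through 2 interleaved subsequences.
Track A = 216, 343, 512, 729: the cubes 6³, 7³, 8³, ….
Track B = 67, 80, 93: adding 13 each time.
The 8th slot belongs to track B; its 4th term is 106.
The 9th slot belongs to track A; its 5th term is 1000.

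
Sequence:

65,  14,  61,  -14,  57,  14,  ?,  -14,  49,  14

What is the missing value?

Positions 1, 3, 5, … form one subsequence and positions 2, 4, 6, … form another.
Stream A: 65, 61, 57, ?, 49 (arithmetic, step −4).
Stream B: 14, -14, 14, -14, 14 (oscillating between 14 and -14).
So the missing entry in stream A is 53.

53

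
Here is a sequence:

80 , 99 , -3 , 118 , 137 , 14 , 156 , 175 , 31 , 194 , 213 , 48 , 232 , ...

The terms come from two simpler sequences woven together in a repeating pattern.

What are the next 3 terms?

Positions follow the repeating pattern AAB; grouping by letter gives 2 tracks.
Stream A is 80, 99, 118, 137, 156, 175, 194, 213, 232, which is linear: a_n = 61 + 19·n.
Stream B is -3, 14, 31, 48, which is arithmetic with common difference +17.
The 14th slot belongs to stream A; its 10th term is 251.
Position 15 falls in stream B as its term 5, giving 65.
Position 16 → stream A, term 11 = 270.

251, 65, 270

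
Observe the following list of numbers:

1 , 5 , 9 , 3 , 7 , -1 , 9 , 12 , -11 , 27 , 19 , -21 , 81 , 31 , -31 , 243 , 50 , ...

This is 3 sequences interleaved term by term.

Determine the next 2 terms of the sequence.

-41, 729

Split by position mod 3 into 3 tracks.
Subsequence A: 1, 3, 9, 27, 81, 243 — powers 3^0, 3^1, 3^2, ….
Subsequence B: 5, 7, 12, 19, 31, 50 — each term equals the sum of the previous two.
Subsequence C: 9, -1, -11, -21, -31 — arithmetic with common difference −10.
The 18th slot belongs to subsequence C; its 6th term is -41.
Term 19 comes from subsequence A (its 7th entry): 729.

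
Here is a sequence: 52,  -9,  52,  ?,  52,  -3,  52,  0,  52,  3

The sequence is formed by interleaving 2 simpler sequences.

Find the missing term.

Odd-indexed and even-indexed terms follow separate rules.
Subsequence A = 52, 52, 52, 52, 52: the constant sequence 52.
Subsequence B = -9, ?, -3, 0, 3: adding 3 each time.
So the missing entry in subsequence B is -6.

-6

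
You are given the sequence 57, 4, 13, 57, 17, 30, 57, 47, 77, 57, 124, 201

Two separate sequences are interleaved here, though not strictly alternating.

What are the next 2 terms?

57, 325

Positions follow the repeating pattern ABB; grouping by letter gives 2 tracks.
Subsequence A = 57, 57, 57, 57: the constant sequence 57.
Subsequence B = 4, 13, 17, 30, 47, 77, 124, 201: Fibonacci-style (each term is the sum of the two before it).
Position 13 → subsequence A, term 5 = 57.
Position 14 falls in subsequence B as its term 9, giving 325.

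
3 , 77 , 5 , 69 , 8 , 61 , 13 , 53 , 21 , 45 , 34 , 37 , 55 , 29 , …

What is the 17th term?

The terms cycle through 2 interleaved subsequences.
Subsequence A is 3, 5, 8, 13, 21, 34, 55, which is each term equals the sum of the previous two.
Subsequence B is 77, 69, 61, 53, 45, 37, 29, which is linear: a_n = 85 − 8·n.
Term 17 comes from subsequence A (its 9th entry): 144.

144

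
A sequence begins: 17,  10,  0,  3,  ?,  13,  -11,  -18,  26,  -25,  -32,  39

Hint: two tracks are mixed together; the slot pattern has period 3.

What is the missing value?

-4

Positions follow the repeating pattern AAB; grouping by letter gives 2 tracks.
Subsequence A is 17, 10, 3, ?, -11, -18, -25, -32, which is linear: a_n = 24 − 7·n.
Subsequence B is 0, 13, 26, 39, which is adding 13 each time.
The gap is subsequence A's term 4; the rule gives -4.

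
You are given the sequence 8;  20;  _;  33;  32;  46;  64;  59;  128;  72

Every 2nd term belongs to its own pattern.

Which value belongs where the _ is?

Split by position mod 2 into 2 tracks.
Track A is 8, ?, 32, 64, 128, which is multiplying by 2 each time.
Track B is 20, 33, 46, 59, 72, which is arithmetic with common difference +13.
Track A's pattern makes the blank 16.

16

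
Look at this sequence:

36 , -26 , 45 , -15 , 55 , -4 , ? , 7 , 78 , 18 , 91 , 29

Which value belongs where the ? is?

66

Odd-indexed and even-indexed terms follow separate rules.
Track A = 36, 45, 55, ?, 78, 91: the triangular numbers T_8, T_9, ….
Track B = -26, -15, -4, 7, 18, 29: linear: a_n = -37 + 11·n.
Filling track A at index 4 by its rule yields 66.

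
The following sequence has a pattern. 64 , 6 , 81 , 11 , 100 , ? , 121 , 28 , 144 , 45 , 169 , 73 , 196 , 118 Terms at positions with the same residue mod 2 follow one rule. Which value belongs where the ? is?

Positions 1, 3, 5, … form one subsequence and positions 2, 4, 6, … form another.
Track A: 64, 81, 100, 121, 144, 169, 196 — the squares 8², 9², 10², ….
Track B: 6, 11, ?, 28, 45, 73, 118 — a Fibonacci-like recurrence a_n = a_{n-1} + a_{n-2}.
Track B's pattern makes the blank 17.

17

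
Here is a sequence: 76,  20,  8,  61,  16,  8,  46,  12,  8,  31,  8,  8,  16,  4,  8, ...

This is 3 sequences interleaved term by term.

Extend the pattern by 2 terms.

The terms cycle through 3 interleaved subsequences.
Track A: 76, 61, 46, 31, 16 — arithmetic, step −15.
Track B: 20, 16, 12, 8, 4 — linear: a_n = 24 − 4·n.
Track C: 8, 8, 8, 8, 8 — always 8.
Position 16 falls in track A as its term 6, giving 1.
Position 17 falls in track B as its term 6, giving 0.

1, 0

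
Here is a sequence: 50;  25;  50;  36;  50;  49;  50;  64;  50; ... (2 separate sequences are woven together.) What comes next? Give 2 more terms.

Positions 1, 3, 5, … form one subsequence and positions 2, 4, 6, … form another.
Track A is 50, 50, 50, 50, 50, which is constant 50.
Track B is 25, 36, 49, 64, which is the squares 5², 6², 7², ….
Term 10 comes from track B (its 5th entry): 81.
Term 11 comes from track A (its 6th entry): 50.

81, 50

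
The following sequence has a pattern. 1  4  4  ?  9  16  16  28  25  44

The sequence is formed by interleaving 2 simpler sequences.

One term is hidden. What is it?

12

The terms cycle through 2 interleaved subsequences.
Subsequence A is 1, 4, 9, 16, 25, which is the squares 1², 2², 3², ….
Subsequence B is 4, ?, 16, 28, 44, which is each term equals the sum of the previous two.
The gap is subsequence B's term 2; the rule gives 12.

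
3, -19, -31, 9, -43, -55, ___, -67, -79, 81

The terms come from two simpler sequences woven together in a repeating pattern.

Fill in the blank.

27

The slot pattern repeats as ABB (period 3), so there are 2 interleaved tracks.
Stream A is 3, 9, ?, 81, which is powers 3^1, 3^2, 3^3, ….
Stream B is -19, -31, -43, -55, -67, -79, which is arithmetic with common difference −12.
So the missing entry in stream A is 27.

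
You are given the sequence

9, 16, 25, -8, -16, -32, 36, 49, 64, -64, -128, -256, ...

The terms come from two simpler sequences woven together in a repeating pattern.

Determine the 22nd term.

-4096

The slot pattern repeats as AAABBB (period 6), so there are 2 interleaved tracks.
Subsequence A: 9, 16, 25, 36, 49, 64. Consecutive squares n² from n = 3.
Subsequence B: -8, -16, -32, -64, -128, -256. Multiplying by 2 each time.
Position 22 falls in subsequence B as its term 10, giving -4096.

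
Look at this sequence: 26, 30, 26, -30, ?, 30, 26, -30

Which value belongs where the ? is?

Taking every 2nd term gives 2 separate tracks.
Stream A: 26, 26, ?, 26 — the constant sequence 26.
Stream B: 30, -30, 30, -30 — oscillating between 30 and -30.
So the missing entry in stream A is 26.

26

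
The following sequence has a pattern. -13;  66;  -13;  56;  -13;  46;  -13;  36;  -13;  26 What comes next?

-13

Taking every 2nd term gives 2 separate tracks.
Stream A is -13, -13, -13, -13, -13, which is the constant sequence -13.
Stream B is 66, 56, 46, 36, 26, which is subtracting 10 each time.
The 11th slot belongs to stream A; its 6th term is -13.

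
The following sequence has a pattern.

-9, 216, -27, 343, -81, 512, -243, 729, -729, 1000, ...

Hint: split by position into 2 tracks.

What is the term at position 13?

-6561

Odd-indexed and even-indexed terms follow separate rules.
Stream A = -9, -27, -81, -243, -729: a geometric progression (common ratio 3).
Stream B = 216, 343, 512, 729, 1000: the cubes 6³, 7³, 8³, ….
Term 13 comes from stream A (its 7th entry): -6561.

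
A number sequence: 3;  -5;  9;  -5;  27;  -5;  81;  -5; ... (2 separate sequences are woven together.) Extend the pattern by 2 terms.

Odd-indexed and even-indexed terms follow separate rules.
Track A = 3, 9, 27, 81: multiplying by 3 each time.
Track B = -5, -5, -5, -5: the constant sequence -5.
Term 9 comes from track A (its 5th entry): 243.
Position 10 → track B, term 5 = -5.

243, -5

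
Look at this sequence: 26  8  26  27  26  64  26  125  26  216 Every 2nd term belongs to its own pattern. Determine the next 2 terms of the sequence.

Taking every 2nd term gives 2 separate tracks.
Track A: 26, 26, 26, 26, 26 (the constant sequence 26).
Track B: 8, 27, 64, 125, 216 (the cubes 2³, 3³, 4³, …).
Term 11 comes from track A (its 6th entry): 26.
Term 12 comes from track B (its 6th entry): 343.

26, 343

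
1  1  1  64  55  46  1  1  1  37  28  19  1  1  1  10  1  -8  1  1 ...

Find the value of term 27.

1

Reading positions in blocks of 6 reveals the pattern AAABBB — 2 tracks woven together.
Track A: 1, 1, 1, 1, 1, 1, 1, 1, 1, 1, 1. Always 1.
Track B: 64, 55, 46, 37, 28, 19, 10, 1, -8. Arithmetic, step −9.
Position 27 falls in track A as its term 15, giving 1.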